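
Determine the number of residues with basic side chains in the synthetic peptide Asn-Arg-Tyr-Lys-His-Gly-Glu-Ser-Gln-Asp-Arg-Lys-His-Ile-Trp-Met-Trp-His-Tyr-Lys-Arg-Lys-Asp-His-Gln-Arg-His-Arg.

The basic amino acids are Lys (K), Arg (R), and His (H).
Matching residues: Arg2, Lys4, His5, Arg11, Lys12, His13, His18, Lys20, Arg21, Lys22, His24, Arg26, His27, Arg28.

14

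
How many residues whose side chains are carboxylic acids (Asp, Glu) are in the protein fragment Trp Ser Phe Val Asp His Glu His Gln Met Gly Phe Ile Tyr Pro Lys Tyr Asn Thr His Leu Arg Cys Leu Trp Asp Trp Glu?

4

Matching residues: Asp5, Glu7, Asp26, Glu28.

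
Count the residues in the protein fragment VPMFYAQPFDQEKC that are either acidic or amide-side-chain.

Acidic: D, E. Amide-side-chain: N, Q.
Acidic residues here: D10, E12 (2).
Amide-side-chain residues here: Q7, Q11 (2).
The two groups share no amino acid, so total = 2 + 2 = 4.

4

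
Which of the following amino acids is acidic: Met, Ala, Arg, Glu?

Glu

Aspartate (D) and glutamate (E) have carboxylic-acid side chains and are the acidic amino acids.
Of the listed options, only Glu belongs to this group.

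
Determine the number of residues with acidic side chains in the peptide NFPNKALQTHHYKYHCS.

0

Only D (aspartate) and E (glutamate) carry a side-chain carboxylic acid.
None of the 17 residues belong to this group.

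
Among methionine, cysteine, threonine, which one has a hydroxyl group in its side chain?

threonine

The –OH-bearing residues are Ser, Thr (aliphatic alcohols), and Tyr (phenol).
Of the listed options, only threonine belongs to this group.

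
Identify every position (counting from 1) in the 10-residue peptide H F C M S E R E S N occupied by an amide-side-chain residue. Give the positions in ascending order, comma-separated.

The amide-side-chain residues are Asn (N) and Gln (Q).
Matching residues: N10.

10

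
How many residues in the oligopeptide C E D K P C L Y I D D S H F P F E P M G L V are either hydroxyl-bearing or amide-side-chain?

2

Hydroxyl-bearing: S, T, Y. Amide-side-chain: N, Q.
Hydroxyl-bearing residues here: Y8, S12 (2).
Amide-side-chain residues here: none (0).
The two groups share no amino acid, so total = 2 + 0 = 2.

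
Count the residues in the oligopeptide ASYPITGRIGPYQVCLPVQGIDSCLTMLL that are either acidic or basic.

Acidic: D, E. Basic: H, K, R.
Acidic residues here: D22 (1).
Basic residues here: R8 (1).
The two groups share no amino acid, so total = 1 + 1 = 2.

2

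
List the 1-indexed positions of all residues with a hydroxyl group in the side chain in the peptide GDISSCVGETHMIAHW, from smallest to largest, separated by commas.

Serine (S), threonine (T), and tyrosine (Y) each carry a hydroxyl group on the side chain.
Matching residues: S4, S5, T10.

4, 5, 10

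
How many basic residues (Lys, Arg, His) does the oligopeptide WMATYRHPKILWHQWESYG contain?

4

Matching residues: R6, H7, K9, H13.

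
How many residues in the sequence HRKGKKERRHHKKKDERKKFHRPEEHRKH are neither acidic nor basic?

Acidic: D, E. Basic: K, R, H. All other residues are neither.
Matching residues: G4, F20, P23.

3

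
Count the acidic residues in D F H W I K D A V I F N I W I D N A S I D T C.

The acidic residues are Asp (D) and Glu (E), whose side chains end in a carboxylate group.
Matching residues: D1, D7, D16, D21.

4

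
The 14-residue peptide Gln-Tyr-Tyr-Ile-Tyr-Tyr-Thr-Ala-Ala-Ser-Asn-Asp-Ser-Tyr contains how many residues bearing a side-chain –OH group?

The –OH-bearing residues are Ser, Thr (aliphatic alcohols), and Tyr (phenol).
Matching residues: Tyr2, Tyr3, Tyr5, Tyr6, Thr7, Ser10, Ser13, Tyr14.

8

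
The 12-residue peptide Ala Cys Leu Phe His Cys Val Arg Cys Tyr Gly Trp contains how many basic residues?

Lysine (K), arginine (R), and histidine (H) have basic, nitrogen-containing side chains.
Matching residues: His5, Arg8.

2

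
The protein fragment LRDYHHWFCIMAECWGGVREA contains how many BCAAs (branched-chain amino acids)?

The BCAAs are Val, Leu, and Ile — aliphatic side chains with a branch point.
Matching residues: L1, I10, V18.

3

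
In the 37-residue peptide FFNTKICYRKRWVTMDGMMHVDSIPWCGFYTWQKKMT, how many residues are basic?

The basic amino acids are Lys (K), Arg (R), and His (H).
Matching residues: K5, R9, K10, R11, H20, K34, K35.

7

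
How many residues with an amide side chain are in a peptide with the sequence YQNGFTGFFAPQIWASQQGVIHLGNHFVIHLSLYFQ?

Asparagine (N) and glutamine (Q) have uncharged amide side chains.
Matching residues: Q2, N3, Q12, Q17, Q18, N25, Q36.

7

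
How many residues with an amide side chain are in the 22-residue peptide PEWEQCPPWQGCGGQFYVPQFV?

4

Asparagine (N) and glutamine (Q) have uncharged amide side chains.
Matching residues: Q5, Q10, Q15, Q20.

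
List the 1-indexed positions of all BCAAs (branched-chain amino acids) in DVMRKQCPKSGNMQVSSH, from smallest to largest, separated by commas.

The BCAAs are Val, Leu, and Ile — aliphatic side chains with a branch point.
Matching residues: V2, V15.

2, 15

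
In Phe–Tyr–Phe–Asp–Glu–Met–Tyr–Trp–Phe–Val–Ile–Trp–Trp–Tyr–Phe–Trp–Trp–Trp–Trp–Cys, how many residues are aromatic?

14

Phenylalanine (F), tryptophan (W), and tyrosine (Y) have aromatic ring side chains.
Matching residues: Phe1, Tyr2, Phe3, Tyr7, Trp8, Phe9, Trp12, Trp13, Tyr14, Phe15, Trp16, Trp17, Trp18, Trp19.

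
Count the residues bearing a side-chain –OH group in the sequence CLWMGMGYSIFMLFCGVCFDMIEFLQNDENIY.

3

S, T, and Y are the three residues with a side-chain hydroxyl.
Matching residues: Y8, S9, Y32.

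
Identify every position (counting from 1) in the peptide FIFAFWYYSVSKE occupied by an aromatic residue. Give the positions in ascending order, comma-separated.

F, W, and Y each carry an aromatic ring on the side chain.
Matching residues: F1, F3, F5, W6, Y7, Y8.

1, 3, 5, 6, 7, 8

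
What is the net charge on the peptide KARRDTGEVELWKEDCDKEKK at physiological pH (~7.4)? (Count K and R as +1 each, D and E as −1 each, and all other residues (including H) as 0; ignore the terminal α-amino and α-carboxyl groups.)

Positive (K, R): K1, R3, R4, K13, K18, K20, K21 → +7.
Negative (D, E): D5, E8, E10, E14, D15, D17, E19 → −7.
Net charge = (+7) + (−7) = 0.

0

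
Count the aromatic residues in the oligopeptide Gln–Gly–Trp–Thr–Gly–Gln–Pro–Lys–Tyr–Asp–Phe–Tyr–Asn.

The aromatic amino acids are Phe (F, benzyl), Trp (W, indole), and Tyr (Y, phenol).
Matching residues: Trp3, Tyr9, Phe11, Tyr12.

4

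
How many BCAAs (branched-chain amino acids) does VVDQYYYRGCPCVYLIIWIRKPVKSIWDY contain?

The BCAAs are Val, Leu, and Ile — aliphatic side chains with a branch point.
Matching residues: V1, V2, V13, L15, I16, I17, I19, V23, I26.

9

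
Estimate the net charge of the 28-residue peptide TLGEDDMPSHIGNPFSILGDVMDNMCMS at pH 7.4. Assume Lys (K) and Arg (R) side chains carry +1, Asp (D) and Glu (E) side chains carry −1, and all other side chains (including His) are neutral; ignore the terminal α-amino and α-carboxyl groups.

Positive (K, R): none → +0.
Negative (D, E): E4, D5, D6, D20, D23 → −5.
Net charge = (+0) + (−5) = −5.

-5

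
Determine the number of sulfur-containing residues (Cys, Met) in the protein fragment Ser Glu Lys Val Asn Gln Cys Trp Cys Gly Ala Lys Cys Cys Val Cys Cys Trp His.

6

Matching residues: Cys7, Cys9, Cys13, Cys14, Cys16, Cys17.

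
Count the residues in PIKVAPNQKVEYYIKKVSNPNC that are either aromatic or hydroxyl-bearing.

Aromatic: F, W, Y. Hydroxyl-bearing: S, T, Y.
Aromatic residues here: Y12, Y13 (2).
Hydroxyl-bearing residues here: Y12, Y13, S18 (3).
Y is in both groups, so the 2 Y residues must not be double-counted.
Total = 2 + 3 − 2 = 3.

3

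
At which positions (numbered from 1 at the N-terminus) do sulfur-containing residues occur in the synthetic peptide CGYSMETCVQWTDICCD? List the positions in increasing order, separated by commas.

Cysteine (C, thiol) and methionine (M, thioether) are the two sulfur-containing amino acids.
Matching residues: C1, M5, C8, C15, C16.

1, 5, 8, 15, 16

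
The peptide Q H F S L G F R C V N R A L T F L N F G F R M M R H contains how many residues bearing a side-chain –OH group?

2

Serine (S), threonine (T), and tyrosine (Y) each carry a hydroxyl group on the side chain.
Matching residues: S4, T15.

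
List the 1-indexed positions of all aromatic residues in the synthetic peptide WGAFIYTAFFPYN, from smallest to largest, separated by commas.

1, 4, 6, 9, 10, 12

Phenylalanine (F), tryptophan (W), and tyrosine (Y) have aromatic ring side chains.
Matching residues: W1, F4, Y6, F9, F10, Y12.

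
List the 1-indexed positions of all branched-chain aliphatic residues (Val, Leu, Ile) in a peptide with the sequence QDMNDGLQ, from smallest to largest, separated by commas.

Matching residues: L7.

7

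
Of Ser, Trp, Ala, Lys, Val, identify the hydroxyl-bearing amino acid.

Ser

Serine (S), threonine (T), and tyrosine (Y) each carry a hydroxyl group on the side chain.
Of the listed options, only Ser belongs to this group.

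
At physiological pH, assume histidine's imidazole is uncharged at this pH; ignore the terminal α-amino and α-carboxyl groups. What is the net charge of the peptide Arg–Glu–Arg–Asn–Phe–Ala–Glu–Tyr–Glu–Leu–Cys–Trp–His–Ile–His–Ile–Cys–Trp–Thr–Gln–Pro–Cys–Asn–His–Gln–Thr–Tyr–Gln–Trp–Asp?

-2

The side chains ionized at physiological pH are Lys/Arg (+1) and Asp/Glu (−1); with His treated as neutral, nothing else contributes.
Positive (K, R): Arg1, Arg3 → +2.
Negative (D, E): Glu2, Glu7, Glu9, Asp30 → −4.
Net charge = (+2) + (−4) = −2.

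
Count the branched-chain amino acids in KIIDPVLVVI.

7

Valine (V), leucine (L), and isoleucine (I) are the branched-chain amino acids.
Matching residues: I2, I3, V6, L7, V8, V9, I10.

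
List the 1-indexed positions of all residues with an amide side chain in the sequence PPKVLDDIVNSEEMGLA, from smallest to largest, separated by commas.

10

Only N (asparagine) and Q (glutamine) carry a side-chain carboxamide.
Matching residues: N10.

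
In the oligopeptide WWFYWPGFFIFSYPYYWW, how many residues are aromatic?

Phenylalanine (F), tryptophan (W), and tyrosine (Y) have aromatic ring side chains.
Matching residues: W1, W2, F3, Y4, W5, F8, F9, F11, Y13, Y15, Y16, W17, W18.

13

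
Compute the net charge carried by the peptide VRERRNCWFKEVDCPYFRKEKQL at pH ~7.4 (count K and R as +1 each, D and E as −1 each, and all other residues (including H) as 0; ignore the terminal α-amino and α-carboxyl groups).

+3

Positive (K, R): R2, R4, R5, K10, R18, K19, K21 → +7.
Negative (D, E): E3, E11, D13, E20 → −4.
Net charge = (+7) + (−4) = +3.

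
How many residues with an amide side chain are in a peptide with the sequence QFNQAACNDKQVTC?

Asparagine (N) and glutamine (Q) have uncharged amide side chains.
Matching residues: Q1, N3, Q4, N8, Q11.

5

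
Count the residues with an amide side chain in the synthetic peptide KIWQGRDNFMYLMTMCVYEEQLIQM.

The amide-side-chain residues are Asn (N) and Gln (Q).
Matching residues: Q4, N8, Q21, Q24.

4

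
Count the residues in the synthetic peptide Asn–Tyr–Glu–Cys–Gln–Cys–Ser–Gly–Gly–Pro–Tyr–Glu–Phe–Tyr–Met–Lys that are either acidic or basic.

3

Acidic: D, E. Basic: H, K, R.
Acidic residues here: Glu3, Glu12 (2).
Basic residues here: Lys16 (1).
The two groups share no amino acid, so total = 2 + 1 = 3.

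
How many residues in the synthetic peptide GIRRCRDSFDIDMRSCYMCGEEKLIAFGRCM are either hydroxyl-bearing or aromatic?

5

Hydroxyl-bearing: S, T, Y. Aromatic: F, W, Y.
Hydroxyl-bearing residues here: S8, S15, Y17 (3).
Aromatic residues here: F9, Y17, F27 (3).
Y is in both groups, so the 1 Y residue must not be double-counted.
Total = 3 + 3 − 1 = 5.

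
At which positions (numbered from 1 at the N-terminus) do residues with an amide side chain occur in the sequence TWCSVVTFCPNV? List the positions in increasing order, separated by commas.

Only N (asparagine) and Q (glutamine) carry a side-chain carboxamide.
Matching residues: N11.

11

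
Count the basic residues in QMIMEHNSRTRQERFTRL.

5

Lysine (K), arginine (R), and histidine (H) have basic, nitrogen-containing side chains.
Matching residues: H6, R9, R11, R14, R17.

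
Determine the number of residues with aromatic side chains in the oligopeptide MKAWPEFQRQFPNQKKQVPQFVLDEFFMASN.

6

F, W, and Y each carry an aromatic ring on the side chain.
Matching residues: W4, F7, F11, F21, F26, F27.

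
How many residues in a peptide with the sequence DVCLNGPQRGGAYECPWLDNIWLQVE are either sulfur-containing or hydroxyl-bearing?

3

Sulfur-containing: C, M. Hydroxyl-bearing: S, T, Y.
Sulfur-containing residues here: C3, C15 (2).
Hydroxyl-bearing residues here: Y13 (1).
The two groups share no amino acid, so total = 2 + 1 = 3.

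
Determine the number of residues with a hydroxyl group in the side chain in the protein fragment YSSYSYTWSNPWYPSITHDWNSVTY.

14

Serine (S), threonine (T), and tyrosine (Y) each carry a hydroxyl group on the side chain.
Matching residues: Y1, S2, S3, Y4, S5, Y6, T7, S9, Y13, S15, T17, S22, T24, Y25.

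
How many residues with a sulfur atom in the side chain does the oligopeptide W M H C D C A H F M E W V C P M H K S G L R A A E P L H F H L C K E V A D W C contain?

8

The sulfur-bearing residues are cysteine (–SH) and methionine (–S–CH₃).
Matching residues: M2, C4, C6, M10, C14, M16, C32, C39.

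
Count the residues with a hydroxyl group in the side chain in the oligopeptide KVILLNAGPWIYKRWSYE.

Serine (S), threonine (T), and tyrosine (Y) each carry a hydroxyl group on the side chain.
Matching residues: Y12, S16, Y17.

3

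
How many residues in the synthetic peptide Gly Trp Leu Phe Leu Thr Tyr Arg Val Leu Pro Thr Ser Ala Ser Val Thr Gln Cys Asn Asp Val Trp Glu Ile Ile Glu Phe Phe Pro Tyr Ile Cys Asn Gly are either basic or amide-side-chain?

4

Basic: H, K, R. Amide-side-chain: N, Q.
Basic residues here: Arg8 (1).
Amide-side-chain residues here: Gln18, Asn20, Asn34 (3).
The two groups share no amino acid, so total = 1 + 3 = 4.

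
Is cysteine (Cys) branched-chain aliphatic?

V, L, and I make up the branched-chain aliphatic group.
Cysteine is not in this group.

No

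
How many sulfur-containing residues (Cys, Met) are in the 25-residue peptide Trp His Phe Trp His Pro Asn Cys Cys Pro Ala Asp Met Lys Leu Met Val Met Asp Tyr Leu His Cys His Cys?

Matching residues: Cys8, Cys9, Met13, Met16, Met18, Cys23, Cys25.

7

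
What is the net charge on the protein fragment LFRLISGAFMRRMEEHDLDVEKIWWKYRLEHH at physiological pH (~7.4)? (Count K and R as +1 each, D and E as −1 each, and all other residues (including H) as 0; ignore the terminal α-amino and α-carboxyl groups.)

Positive (K, R): R3, R11, R12, K22, K26, R28 → +6.
Negative (D, E): E14, E15, D17, D19, E21, E30 → −6.
Net charge = (+6) + (−6) = 0.

0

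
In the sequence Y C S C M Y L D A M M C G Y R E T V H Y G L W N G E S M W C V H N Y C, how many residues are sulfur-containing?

Cysteine (C, thiol) and methionine (M, thioether) are the two sulfur-containing amino acids.
Matching residues: C2, C4, M5, M10, M11, C12, M28, C30, C35.

9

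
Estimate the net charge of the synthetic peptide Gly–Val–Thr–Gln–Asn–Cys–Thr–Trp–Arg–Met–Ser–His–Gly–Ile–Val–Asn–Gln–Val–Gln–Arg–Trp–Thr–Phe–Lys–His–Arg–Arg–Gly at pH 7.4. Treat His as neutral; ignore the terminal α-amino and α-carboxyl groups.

+5

At pH ~7.4 the Lys and Arg side chains are protonated (+1), the Asp and Glu side chains are deprotonated (−1), and with His taken as neutral all other side chains carry no charge.
Positive (K, R): Arg9, Arg20, Lys24, Arg26, Arg27 → +5.
Negative (D, E): none → −0.
Net charge = (+5) + (−0) = +5.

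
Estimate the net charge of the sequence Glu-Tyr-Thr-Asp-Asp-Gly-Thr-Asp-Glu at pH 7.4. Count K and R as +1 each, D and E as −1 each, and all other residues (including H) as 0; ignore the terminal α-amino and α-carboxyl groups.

Positive (K, R): none → +0.
Negative (D, E): Glu1, Asp4, Asp5, Asp8, Glu9 → −5.
Net charge = (+0) + (−5) = −5.

-5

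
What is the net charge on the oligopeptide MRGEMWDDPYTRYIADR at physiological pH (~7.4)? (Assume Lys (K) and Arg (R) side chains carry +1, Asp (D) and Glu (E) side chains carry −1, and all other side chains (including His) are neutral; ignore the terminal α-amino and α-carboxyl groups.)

Positive (K, R): R2, R12, R17 → +3.
Negative (D, E): E4, D7, D8, D16 → −4.
Net charge = (+3) + (−4) = −1.

-1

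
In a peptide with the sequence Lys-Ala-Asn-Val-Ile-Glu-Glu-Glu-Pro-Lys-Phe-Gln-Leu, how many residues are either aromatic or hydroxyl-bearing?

1

Aromatic: F, W, Y. Hydroxyl-bearing: S, T, Y.
Aromatic residues here: Phe11 (1).
Hydroxyl-bearing residues here: none (0).
(Y belongs to both groups, but none appear in this sequence.) Total = 1 + 0 = 1.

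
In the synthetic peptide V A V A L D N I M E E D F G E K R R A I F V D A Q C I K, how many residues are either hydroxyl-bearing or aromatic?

Hydroxyl-bearing: S, T, Y. Aromatic: F, W, Y.
Hydroxyl-bearing residues here: none (0).
Aromatic residues here: F13, F21 (2).
(Y belongs to both groups, but none appear in this sequence.) Total = 0 + 2 = 2.

2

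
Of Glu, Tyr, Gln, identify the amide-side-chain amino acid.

The amide-side-chain residues are Asn (N) and Gln (Q).
Of the listed options, only Gln belongs to this group.

Gln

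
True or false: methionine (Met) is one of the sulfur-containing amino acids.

The sulfur-bearing residues are cysteine (–SH) and methionine (–S–CH₃).
Methionine is in this group.

True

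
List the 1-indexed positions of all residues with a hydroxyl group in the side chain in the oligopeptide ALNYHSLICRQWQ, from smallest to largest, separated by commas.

S, T, and Y are the three residues with a side-chain hydroxyl.
Matching residues: Y4, S6.

4, 6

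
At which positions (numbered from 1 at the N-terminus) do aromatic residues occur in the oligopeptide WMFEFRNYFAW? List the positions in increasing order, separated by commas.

1, 3, 5, 8, 9, 11

F, W, and Y each carry an aromatic ring on the side chain.
Matching residues: W1, F3, F5, Y8, F9, W11.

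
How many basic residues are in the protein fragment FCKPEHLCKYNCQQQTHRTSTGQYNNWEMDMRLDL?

Lysine (K), arginine (R), and histidine (H) have basic, nitrogen-containing side chains.
Matching residues: K3, H6, K9, H17, R18, R32.

6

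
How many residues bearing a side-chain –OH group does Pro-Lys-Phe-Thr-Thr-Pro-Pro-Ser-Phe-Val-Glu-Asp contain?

3

S, T, and Y are the three residues with a side-chain hydroxyl.
Matching residues: Thr4, Thr5, Ser8.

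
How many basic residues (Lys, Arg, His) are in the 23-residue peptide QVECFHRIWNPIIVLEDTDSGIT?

Matching residues: H6, R7.

2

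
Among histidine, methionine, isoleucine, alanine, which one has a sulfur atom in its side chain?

methionine

Cysteine (C, thiol) and methionine (M, thioether) are the two sulfur-containing amino acids.
Of the listed options, only methionine belongs to this group.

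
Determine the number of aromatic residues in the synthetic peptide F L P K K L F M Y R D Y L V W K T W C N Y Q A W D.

Phenylalanine (F), tryptophan (W), and tyrosine (Y) have aromatic ring side chains.
Matching residues: F1, F7, Y9, Y12, W15, W18, Y21, W24.

8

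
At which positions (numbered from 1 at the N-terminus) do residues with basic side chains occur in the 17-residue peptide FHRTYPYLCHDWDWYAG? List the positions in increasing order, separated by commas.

2, 3, 10

Lysine (K), arginine (R), and histidine (H) have basic, nitrogen-containing side chains.
Matching residues: H2, R3, H10.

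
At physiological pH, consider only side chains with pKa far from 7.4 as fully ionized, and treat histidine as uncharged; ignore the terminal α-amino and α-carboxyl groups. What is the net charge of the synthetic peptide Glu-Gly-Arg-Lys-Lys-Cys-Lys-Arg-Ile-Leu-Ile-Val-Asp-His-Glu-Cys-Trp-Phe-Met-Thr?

Near pH 7.4, K and R contribute +1 each, D and E contribute −1 each, and every other side chain (His included, as stated) is uncharged.
Positive (K, R): Arg3, Lys4, Lys5, Lys7, Arg8 → +5.
Negative (D, E): Glu1, Asp13, Glu15 → −3.
Net charge = (+5) + (−3) = +2.

+2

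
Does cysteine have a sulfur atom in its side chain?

Yes

Only Cys (C) and Met (M) have a sulfur atom in the side chain.
Cysteine is in this group.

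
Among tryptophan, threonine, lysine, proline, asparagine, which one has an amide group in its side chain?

asparagine

Asparagine (N) and glutamine (Q) have uncharged amide side chains.
Of the listed options, only asparagine belongs to this group.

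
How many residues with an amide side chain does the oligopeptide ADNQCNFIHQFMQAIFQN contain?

7

Only N (asparagine) and Q (glutamine) carry a side-chain carboxamide.
Matching residues: N3, Q4, N6, Q10, Q13, Q17, N18.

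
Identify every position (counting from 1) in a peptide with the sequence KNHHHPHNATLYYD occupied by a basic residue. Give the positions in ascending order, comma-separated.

1, 3, 4, 5, 7

Matching residues: K1, H3, H4, H5, H7.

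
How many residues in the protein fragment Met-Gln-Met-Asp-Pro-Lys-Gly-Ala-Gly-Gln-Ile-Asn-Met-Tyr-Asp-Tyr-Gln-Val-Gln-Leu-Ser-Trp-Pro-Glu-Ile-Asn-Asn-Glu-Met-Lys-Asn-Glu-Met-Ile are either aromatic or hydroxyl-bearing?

4

Aromatic: F, W, Y. Hydroxyl-bearing: S, T, Y.
Aromatic residues here: Tyr14, Tyr16, Trp22 (3).
Hydroxyl-bearing residues here: Tyr14, Tyr16, Ser21 (3).
Y is in both groups, so the 2 Y residues must not be double-counted.
Total = 3 + 3 − 2 = 4.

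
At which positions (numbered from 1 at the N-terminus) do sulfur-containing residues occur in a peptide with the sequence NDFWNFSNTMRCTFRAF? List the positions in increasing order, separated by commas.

Only Cys (C) and Met (M) have a sulfur atom in the side chain.
Matching residues: M10, C12.

10, 12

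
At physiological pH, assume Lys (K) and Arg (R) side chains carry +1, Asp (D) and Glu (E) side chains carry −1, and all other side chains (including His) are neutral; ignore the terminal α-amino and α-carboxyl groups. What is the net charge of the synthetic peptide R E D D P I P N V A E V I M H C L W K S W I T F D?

Positive (K, R): R1, K19 → +2.
Negative (D, E): E2, D3, D4, E11, D25 → −5.
Net charge = (+2) + (−5) = −3.

-3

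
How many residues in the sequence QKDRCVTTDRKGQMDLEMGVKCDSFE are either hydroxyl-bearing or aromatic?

4

Hydroxyl-bearing: S, T, Y. Aromatic: F, W, Y.
Hydroxyl-bearing residues here: T7, T8, S24 (3).
Aromatic residues here: F25 (1).
(Y belongs to both groups, but none appear in this sequence.) Total = 3 + 1 = 4.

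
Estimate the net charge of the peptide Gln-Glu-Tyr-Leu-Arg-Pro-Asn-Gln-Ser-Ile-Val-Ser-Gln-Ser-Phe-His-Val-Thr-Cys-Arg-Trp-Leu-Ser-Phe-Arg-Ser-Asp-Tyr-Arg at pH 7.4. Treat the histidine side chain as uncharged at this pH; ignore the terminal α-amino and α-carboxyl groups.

The side chains ionized at physiological pH are Lys/Arg (+1) and Asp/Glu (−1); with His treated as neutral, nothing else contributes.
Positive (K, R): Arg5, Arg20, Arg25, Arg29 → +4.
Negative (D, E): Glu2, Asp27 → −2.
Net charge = (+4) + (−2) = +2.

+2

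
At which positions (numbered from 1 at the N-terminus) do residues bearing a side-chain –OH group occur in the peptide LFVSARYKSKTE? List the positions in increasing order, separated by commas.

4, 7, 9, 11

The –OH-bearing residues are Ser, Thr (aliphatic alcohols), and Tyr (phenol).
Matching residues: S4, Y7, S9, T11.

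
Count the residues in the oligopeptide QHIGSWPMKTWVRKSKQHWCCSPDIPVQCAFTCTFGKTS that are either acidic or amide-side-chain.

Acidic: D, E. Amide-side-chain: N, Q.
Acidic residues here: D24 (1).
Amide-side-chain residues here: Q1, Q17, Q28 (3).
The two groups share no amino acid, so total = 1 + 3 = 4.

4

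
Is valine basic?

K, R, and H are the three residues with basic side chains (ε-amine, guanidinium, and imidazole respectively).
Valine is not in this group.

No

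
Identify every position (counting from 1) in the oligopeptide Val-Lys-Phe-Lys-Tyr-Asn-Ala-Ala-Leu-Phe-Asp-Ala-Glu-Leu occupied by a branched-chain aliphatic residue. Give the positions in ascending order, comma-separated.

The BCAAs are Val, Leu, and Ile — aliphatic side chains with a branch point.
Matching residues: Val1, Leu9, Leu14.

1, 9, 14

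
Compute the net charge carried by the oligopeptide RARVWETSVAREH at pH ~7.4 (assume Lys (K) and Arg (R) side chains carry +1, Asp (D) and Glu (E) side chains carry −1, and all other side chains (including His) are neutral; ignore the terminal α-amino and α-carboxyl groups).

+1

Positive (K, R): R1, R3, R11 → +3.
Negative (D, E): E6, E12 → −2.
Net charge = (+3) + (−2) = +1.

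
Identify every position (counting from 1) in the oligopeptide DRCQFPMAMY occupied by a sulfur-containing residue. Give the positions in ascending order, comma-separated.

3, 7, 9

Only Cys (C) and Met (M) have a sulfur atom in the side chain.
Matching residues: C3, M7, M9.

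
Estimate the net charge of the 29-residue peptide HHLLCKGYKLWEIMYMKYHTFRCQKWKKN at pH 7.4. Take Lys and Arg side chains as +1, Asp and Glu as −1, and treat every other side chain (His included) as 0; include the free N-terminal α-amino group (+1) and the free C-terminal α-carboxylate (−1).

+6

Positive (K, R): K6, K9, K17, R22, K25, K27, K28 → +7.
Negative (D, E): E12 → −1.
The N-terminus (+1) and C-terminus (−1) cancel.
Net charge = (+7) + (−1) = +6.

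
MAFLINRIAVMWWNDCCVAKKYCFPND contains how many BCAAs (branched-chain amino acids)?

5

V, L, and I make up the branched-chain aliphatic group.
Matching residues: L4, I5, I8, V10, V18.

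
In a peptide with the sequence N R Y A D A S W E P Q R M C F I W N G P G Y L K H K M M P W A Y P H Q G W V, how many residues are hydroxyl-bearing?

4

Serine (S), threonine (T), and tyrosine (Y) each carry a hydroxyl group on the side chain.
Matching residues: Y3, S7, Y22, Y32.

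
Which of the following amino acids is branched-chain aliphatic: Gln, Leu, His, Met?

Valine (V), leucine (L), and isoleucine (I) are the branched-chain amino acids.
Of the listed options, only Leu belongs to this group.

Leu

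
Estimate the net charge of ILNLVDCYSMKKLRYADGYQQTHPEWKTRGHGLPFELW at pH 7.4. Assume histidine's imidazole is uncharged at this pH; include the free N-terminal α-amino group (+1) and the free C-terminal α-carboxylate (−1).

+1

Near pH 7.4, K and R contribute +1 each, D and E contribute −1 each, and every other side chain (His included, as stated) is uncharged.
Positive (K, R): K11, K12, R14, K27, R29 → +5.
Negative (D, E): D6, D17, E25, E36 → −4.
The N-terminus (+1) and C-terminus (−1) cancel.
Net charge = (+5) + (−4) = +1.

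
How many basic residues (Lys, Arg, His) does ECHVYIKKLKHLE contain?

5

Matching residues: H3, K7, K8, K10, H11.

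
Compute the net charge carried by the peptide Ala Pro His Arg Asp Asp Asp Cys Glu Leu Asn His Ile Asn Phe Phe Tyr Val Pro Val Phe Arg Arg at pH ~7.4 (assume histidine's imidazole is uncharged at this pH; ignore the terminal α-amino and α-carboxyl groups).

-1

Near pH 7.4, K and R contribute +1 each, D and E contribute −1 each, and every other side chain (His included, as stated) is uncharged.
Positive (K, R): Arg4, Arg22, Arg23 → +3.
Negative (D, E): Asp5, Asp6, Asp7, Glu9 → −4.
Net charge = (+3) + (−4) = −1.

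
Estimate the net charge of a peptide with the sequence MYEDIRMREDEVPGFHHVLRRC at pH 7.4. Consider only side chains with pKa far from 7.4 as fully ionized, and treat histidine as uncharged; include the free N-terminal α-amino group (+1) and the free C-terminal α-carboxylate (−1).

-1

Near pH 7.4, K and R contribute +1 each, D and E contribute −1 each, and every other side chain (His included, as stated) is uncharged.
Positive (K, R): R6, R8, R20, R21 → +4.
Negative (D, E): E3, D4, E9, D10, E11 → −5.
The N-terminus (+1) and C-terminus (−1) cancel.
Net charge = (+4) + (−5) = −1.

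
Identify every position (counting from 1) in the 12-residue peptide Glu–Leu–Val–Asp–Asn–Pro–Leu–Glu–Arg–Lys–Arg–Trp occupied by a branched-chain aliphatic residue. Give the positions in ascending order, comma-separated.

2, 3, 7

V, L, and I make up the branched-chain aliphatic group.
Matching residues: Leu2, Val3, Leu7.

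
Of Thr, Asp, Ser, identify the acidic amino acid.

Aspartate (D) and glutamate (E) have carboxylic-acid side chains and are the acidic amino acids.
Of the listed options, only Asp belongs to this group.

Asp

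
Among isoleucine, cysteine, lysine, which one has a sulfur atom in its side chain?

cysteine

Cysteine (C, thiol) and methionine (M, thioether) are the two sulfur-containing amino acids.
Of the listed options, only cysteine belongs to this group.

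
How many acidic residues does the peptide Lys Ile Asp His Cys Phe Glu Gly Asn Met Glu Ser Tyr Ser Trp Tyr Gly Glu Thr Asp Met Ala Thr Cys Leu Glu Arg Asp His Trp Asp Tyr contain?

8

The acidic residues are Asp (D) and Glu (E), whose side chains end in a carboxylate group.
Matching residues: Asp3, Glu7, Glu11, Glu18, Asp20, Glu26, Asp28, Asp31.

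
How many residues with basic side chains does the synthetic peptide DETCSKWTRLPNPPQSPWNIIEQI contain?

2

K, R, and H are the three residues with basic side chains (ε-amine, guanidinium, and imidazole respectively).
Matching residues: K6, R9.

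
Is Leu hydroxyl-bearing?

No

Serine (S), threonine (T), and tyrosine (Y) each carry a hydroxyl group on the side chain.
Leucine is not in this group.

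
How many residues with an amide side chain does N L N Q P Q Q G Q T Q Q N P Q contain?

10

The amide-side-chain residues are Asn (N) and Gln (Q).
Matching residues: N1, N3, Q4, Q6, Q7, Q9, Q11, Q12, N13, Q15.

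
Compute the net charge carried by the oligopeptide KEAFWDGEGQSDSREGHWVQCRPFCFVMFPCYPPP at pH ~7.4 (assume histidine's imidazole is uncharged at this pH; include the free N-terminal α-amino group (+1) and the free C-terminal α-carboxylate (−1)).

-2

Near pH 7.4, K and R contribute +1 each, D and E contribute −1 each, and every other side chain (His included, as stated) is uncharged.
Positive (K, R): K1, R14, R22 → +3.
Negative (D, E): E2, D6, E8, D12, E15 → −5.
The N-terminus (+1) and C-terminus (−1) cancel.
Net charge = (+3) + (−5) = −2.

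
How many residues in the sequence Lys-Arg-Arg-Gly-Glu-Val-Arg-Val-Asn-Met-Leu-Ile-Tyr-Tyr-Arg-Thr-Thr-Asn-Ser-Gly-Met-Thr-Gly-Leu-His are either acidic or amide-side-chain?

3

Acidic: D, E. Amide-side-chain: N, Q.
Acidic residues here: Glu5 (1).
Amide-side-chain residues here: Asn9, Asn18 (2).
The two groups share no amino acid, so total = 1 + 2 = 3.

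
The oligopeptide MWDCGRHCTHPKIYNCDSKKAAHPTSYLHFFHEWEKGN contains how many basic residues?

Lysine (K), arginine (R), and histidine (H) have basic, nitrogen-containing side chains.
Matching residues: R6, H7, H10, K12, K19, K20, H23, H29, H32, K36.

10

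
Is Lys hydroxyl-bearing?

No

The –OH-bearing residues are Ser, Thr (aliphatic alcohols), and Tyr (phenol).
Lysine is not in this group.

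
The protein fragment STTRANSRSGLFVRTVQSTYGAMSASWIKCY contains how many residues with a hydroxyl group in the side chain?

12

Serine (S), threonine (T), and tyrosine (Y) each carry a hydroxyl group on the side chain.
Matching residues: S1, T2, T3, S7, S9, T15, S18, T19, Y20, S24, S26, Y31.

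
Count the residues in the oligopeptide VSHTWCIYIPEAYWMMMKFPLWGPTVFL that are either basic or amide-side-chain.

2

Basic: H, K, R. Amide-side-chain: N, Q.
Basic residues here: H3, K18 (2).
Amide-side-chain residues here: none (0).
The two groups share no amino acid, so total = 2 + 0 = 2.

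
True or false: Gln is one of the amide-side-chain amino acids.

Asparagine (N) and glutamine (Q) have uncharged amide side chains.
Glutamine is in this group.

True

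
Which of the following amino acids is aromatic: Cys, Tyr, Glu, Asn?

The aromatic amino acids are Phe (F, benzyl), Trp (W, indole), and Tyr (Y, phenol).
Of the listed options, only Tyr belongs to this group.

Tyr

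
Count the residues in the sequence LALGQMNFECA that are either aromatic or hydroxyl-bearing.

1

Aromatic: F, W, Y. Hydroxyl-bearing: S, T, Y.
Aromatic residues here: F8 (1).
Hydroxyl-bearing residues here: none (0).
(Y belongs to both groups, but none appear in this sequence.) Total = 1 + 0 = 1.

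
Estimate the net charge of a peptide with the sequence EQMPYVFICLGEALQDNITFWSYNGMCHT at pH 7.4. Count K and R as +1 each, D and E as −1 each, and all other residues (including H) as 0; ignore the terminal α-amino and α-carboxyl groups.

Positive (K, R): none → +0.
Negative (D, E): E1, E12, D16 → −3.
Net charge = (+0) + (−3) = −3.

-3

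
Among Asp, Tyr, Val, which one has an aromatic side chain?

The aromatic amino acids are Phe (F, benzyl), Trp (W, indole), and Tyr (Y, phenol).
Of the listed options, only Tyr belongs to this group.

Tyr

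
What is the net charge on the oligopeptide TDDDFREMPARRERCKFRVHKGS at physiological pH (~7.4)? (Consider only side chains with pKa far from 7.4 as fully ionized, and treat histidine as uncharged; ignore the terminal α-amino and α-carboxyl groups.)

At pH ~7.4 the Lys and Arg side chains are protonated (+1), the Asp and Glu side chains are deprotonated (−1), and with His taken as neutral all other side chains carry no charge.
Positive (K, R): R6, R11, R12, R14, K16, R18, K21 → +7.
Negative (D, E): D2, D3, D4, E7, E13 → −5.
Net charge = (+7) + (−5) = +2.

+2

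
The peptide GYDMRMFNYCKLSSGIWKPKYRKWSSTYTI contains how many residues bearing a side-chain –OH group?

10

Serine (S), threonine (T), and tyrosine (Y) each carry a hydroxyl group on the side chain.
Matching residues: Y2, Y9, S13, S14, Y21, S25, S26, T27, Y28, T29.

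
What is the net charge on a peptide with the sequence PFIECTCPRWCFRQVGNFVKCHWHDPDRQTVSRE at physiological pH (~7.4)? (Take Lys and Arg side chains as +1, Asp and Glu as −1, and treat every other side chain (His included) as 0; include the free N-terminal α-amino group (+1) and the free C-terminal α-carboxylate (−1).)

+1

Positive (K, R): R9, R13, K20, R28, R33 → +5.
Negative (D, E): E4, D25, D27, E34 → −4.
The N-terminus (+1) and C-terminus (−1) cancel.
Net charge = (+5) + (−4) = +1.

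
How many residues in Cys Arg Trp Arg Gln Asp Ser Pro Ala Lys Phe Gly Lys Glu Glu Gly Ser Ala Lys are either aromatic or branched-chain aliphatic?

2

Aromatic: F, W, Y. Branched-chain aliphatic: I, L, V.
Aromatic residues here: Trp3, Phe11 (2).
Branched-chain aliphatic residues here: none (0).
The two groups share no amino acid, so total = 2 + 0 = 2.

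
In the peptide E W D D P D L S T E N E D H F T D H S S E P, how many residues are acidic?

Aspartate (D) and glutamate (E) have carboxylic-acid side chains and are the acidic amino acids.
Matching residues: E1, D3, D4, D6, E10, E12, D13, D17, E21.

9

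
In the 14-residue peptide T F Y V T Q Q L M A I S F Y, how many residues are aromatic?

Phenylalanine (F), tryptophan (W), and tyrosine (Y) have aromatic ring side chains.
Matching residues: F2, Y3, F13, Y14.

4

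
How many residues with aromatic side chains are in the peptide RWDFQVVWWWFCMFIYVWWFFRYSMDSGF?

The aromatic amino acids are Phe (F, benzyl), Trp (W, indole), and Tyr (Y, phenol).
Matching residues: W2, F4, W8, W9, W10, F11, F14, Y16, W18, W19, F20, F21, Y23, F29.

14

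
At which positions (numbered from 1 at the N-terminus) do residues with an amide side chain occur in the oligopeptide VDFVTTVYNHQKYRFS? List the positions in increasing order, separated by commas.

9, 11

Only N (asparagine) and Q (glutamine) carry a side-chain carboxamide.
Matching residues: N9, Q11.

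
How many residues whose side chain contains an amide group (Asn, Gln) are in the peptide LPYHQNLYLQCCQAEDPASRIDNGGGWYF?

Matching residues: Q5, N6, Q10, Q13, N23.

5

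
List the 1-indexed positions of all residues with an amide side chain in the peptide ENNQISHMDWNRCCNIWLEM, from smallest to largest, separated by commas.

The amide-side-chain residues are Asn (N) and Gln (Q).
Matching residues: N2, N3, Q4, N11, N15.

2, 3, 4, 11, 15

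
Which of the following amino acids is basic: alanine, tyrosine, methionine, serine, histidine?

K, R, and H are the three residues with basic side chains (ε-amine, guanidinium, and imidazole respectively).
Of the listed options, only histidine belongs to this group.

histidine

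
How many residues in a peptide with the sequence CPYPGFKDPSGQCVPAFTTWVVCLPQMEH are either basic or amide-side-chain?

Basic: H, K, R. Amide-side-chain: N, Q.
Basic residues here: K7, H29 (2).
Amide-side-chain residues here: Q12, Q26 (2).
The two groups share no amino acid, so total = 2 + 2 = 4.

4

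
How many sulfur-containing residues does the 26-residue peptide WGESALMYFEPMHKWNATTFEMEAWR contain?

3

Only Cys (C) and Met (M) have a sulfur atom in the side chain.
Matching residues: M7, M12, M22.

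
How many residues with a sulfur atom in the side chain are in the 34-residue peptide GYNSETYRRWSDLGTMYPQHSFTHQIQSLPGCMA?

Only Cys (C) and Met (M) have a sulfur atom in the side chain.
Matching residues: M16, C32, M33.

3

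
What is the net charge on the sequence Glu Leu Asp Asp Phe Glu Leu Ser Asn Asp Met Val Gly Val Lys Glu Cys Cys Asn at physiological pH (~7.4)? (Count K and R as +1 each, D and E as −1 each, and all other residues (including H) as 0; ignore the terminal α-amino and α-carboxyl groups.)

-5

Positive (K, R): Lys15 → +1.
Negative (D, E): Glu1, Asp3, Asp4, Glu6, Asp10, Glu16 → −6.
Net charge = (+1) + (−6) = −5.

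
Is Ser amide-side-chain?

The amide-side-chain residues are Asn (N) and Gln (Q).
Serine is not in this group.

No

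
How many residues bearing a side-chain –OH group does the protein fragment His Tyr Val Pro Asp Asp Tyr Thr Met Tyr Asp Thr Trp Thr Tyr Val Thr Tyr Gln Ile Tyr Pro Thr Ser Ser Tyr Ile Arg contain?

S, T, and Y are the three residues with a side-chain hydroxyl.
Matching residues: Tyr2, Tyr7, Thr8, Tyr10, Thr12, Thr14, Tyr15, Thr17, Tyr18, Tyr21, Thr23, Ser24, Ser25, Tyr26.

14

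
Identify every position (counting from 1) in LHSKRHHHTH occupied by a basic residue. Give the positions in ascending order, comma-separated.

Lysine (K), arginine (R), and histidine (H) have basic, nitrogen-containing side chains.
Matching residues: H2, K4, R5, H6, H7, H8, H10.

2, 4, 5, 6, 7, 8, 10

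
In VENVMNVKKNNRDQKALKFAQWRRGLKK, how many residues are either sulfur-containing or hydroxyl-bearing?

Sulfur-containing: C, M. Hydroxyl-bearing: S, T, Y.
Sulfur-containing residues here: M5 (1).
Hydroxyl-bearing residues here: none (0).
The two groups share no amino acid, so total = 1 + 0 = 1.

1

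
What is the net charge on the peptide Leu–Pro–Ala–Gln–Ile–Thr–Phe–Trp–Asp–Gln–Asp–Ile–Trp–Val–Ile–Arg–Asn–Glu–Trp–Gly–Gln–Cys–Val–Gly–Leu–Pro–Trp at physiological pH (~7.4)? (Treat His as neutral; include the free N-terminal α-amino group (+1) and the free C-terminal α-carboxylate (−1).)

-2

At pH ~7.4 the Lys and Arg side chains are protonated (+1), the Asp and Glu side chains are deprotonated (−1), and with His taken as neutral all other side chains carry no charge.
Positive (K, R): Arg16 → +1.
Negative (D, E): Asp9, Asp11, Glu18 → −3.
The N-terminus (+1) and C-terminus (−1) cancel.
Net charge = (+1) + (−3) = −2.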